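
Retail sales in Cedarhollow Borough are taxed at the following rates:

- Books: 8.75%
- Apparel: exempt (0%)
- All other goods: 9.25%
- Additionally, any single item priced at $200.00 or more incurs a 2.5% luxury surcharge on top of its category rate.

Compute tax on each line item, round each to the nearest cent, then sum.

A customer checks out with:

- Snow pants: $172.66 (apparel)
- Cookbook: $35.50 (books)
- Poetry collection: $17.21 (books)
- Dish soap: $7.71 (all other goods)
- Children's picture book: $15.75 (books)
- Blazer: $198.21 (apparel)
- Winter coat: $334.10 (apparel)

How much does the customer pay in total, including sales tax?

$796.20

Snow pants $172.66: apparel → 0% → $0.00
Cookbook $35.50: books → 8.75% → $3.11
Poetry collection $17.21: books → 8.75% → $1.51
Dish soap $7.71: all other goods → 9.25% → $0.71
Children's picture book $15.75: books → 8.75% → $1.38
Blazer $198.21: apparel → 0% → $0.00
Winter coat $334.10: apparel → 0% + 2.5% surcharge = 2.5% → $8.35
Subtotal = $781.14; tax = $15.06; total due = $796.20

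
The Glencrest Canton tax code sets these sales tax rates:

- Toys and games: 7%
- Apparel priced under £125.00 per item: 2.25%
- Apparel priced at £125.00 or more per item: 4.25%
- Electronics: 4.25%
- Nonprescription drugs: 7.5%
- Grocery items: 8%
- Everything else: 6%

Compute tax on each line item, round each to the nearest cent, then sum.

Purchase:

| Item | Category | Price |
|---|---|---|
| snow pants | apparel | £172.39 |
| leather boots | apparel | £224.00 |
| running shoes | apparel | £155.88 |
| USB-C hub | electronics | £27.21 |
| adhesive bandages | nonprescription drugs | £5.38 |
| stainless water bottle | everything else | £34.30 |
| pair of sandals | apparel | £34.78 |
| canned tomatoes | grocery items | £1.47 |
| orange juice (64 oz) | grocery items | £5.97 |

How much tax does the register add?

Snow pants £172.39: apparel, £125.00 or more → 4.25% → £7.33
Leather boots £224.00: apparel, £125.00 or more → 4.25% → £9.52
Running shoes £155.88: apparel, £125.00 or more → 4.25% → £6.62
USB-C hub £27.21: electronics → 4.25% → £1.16
Adhesive bandages £5.38: nonprescription drugs → 7.5% → £0.40
Stainless water bottle £34.30: everything else → 6% → £2.06
Pair of sandals £34.78: apparel, under £125.00 → 2.25% → £0.78
Canned tomatoes £1.47: grocery items → 8% → £0.12
Orange juice (64 oz) £5.97: grocery items → 8% → £0.48
Total tax = £7.33 + £9.52 + £6.62 + £1.16 + £0.40 + £2.06 + £0.78 + £0.12 + £0.48 = £28.47

£28.47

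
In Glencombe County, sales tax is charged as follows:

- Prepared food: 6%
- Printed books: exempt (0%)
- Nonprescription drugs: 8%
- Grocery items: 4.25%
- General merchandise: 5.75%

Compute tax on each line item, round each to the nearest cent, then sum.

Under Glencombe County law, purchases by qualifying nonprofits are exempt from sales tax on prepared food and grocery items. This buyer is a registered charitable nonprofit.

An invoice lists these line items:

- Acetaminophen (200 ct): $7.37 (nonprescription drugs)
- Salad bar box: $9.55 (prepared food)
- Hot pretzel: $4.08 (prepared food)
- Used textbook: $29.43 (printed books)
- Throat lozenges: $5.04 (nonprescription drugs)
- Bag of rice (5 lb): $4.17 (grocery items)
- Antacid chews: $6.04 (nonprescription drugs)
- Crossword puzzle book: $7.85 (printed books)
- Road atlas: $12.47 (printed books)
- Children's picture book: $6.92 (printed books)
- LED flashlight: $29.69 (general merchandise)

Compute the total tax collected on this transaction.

Acetaminophen (200 ct) $7.37: nonprescription drugs → 8% → $0.59
Salad bar box $9.55: prepared food, buyer-exempt → 0% → $0.00
Hot pretzel $4.08: prepared food, buyer-exempt → 0% → $0.00
Used textbook $29.43: printed books → 0% → $0.00
Throat lozenges $5.04: nonprescription drugs → 8% → $0.40
Bag of rice (5 lb) $4.17: grocery items, buyer-exempt → 0% → $0.00
Antacid chews $6.04: nonprescription drugs → 8% → $0.48
Crossword puzzle book $7.85: printed books → 0% → $0.00
Road atlas $12.47: printed books → 0% → $0.00
Children's picture book $6.92: printed books → 0% → $0.00
LED flashlight $29.69: general merchandise → 5.75% → $1.71
Total tax = $0.59 + $0.40 + $0.48 + $1.71 = $3.18

$3.18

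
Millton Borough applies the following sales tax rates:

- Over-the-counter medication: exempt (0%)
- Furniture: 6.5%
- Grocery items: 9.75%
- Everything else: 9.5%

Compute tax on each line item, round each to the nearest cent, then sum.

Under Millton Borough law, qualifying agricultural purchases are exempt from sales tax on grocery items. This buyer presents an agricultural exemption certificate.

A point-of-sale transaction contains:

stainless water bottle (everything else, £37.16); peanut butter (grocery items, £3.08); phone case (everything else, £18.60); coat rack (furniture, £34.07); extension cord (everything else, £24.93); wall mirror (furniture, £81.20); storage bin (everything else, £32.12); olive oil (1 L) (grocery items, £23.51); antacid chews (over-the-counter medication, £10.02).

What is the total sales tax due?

Stainless water bottle £37.16: everything else → 9.5% → £3.53
Peanut butter £3.08: grocery items, buyer-exempt → 0% → £0.00
Phone case £18.60: everything else → 9.5% → £1.77
Coat rack £34.07: furniture → 6.5% → £2.21
Extension cord £24.93: everything else → 9.5% → £2.37
Wall mirror £81.20: furniture → 6.5% → £5.28
Storage bin £32.12: everything else → 9.5% → £3.05
Olive oil (1 L) £23.51: grocery items, buyer-exempt → 0% → £0.00
Antacid chews £10.02: over-the-counter medication → 0% → £0.00
Total tax = £3.53 + £1.77 + £2.21 + £2.37 + £5.28 + £3.05 = £18.21

£18.21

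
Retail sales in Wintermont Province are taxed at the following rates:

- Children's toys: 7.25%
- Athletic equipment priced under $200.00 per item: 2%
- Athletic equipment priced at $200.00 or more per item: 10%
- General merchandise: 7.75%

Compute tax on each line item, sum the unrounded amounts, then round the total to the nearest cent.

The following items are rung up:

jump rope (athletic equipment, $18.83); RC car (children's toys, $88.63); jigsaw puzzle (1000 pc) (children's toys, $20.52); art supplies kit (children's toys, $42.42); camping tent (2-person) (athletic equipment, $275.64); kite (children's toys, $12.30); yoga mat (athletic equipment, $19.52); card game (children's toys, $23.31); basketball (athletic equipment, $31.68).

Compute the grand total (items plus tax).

$575.39

Jump rope $18.83: athletic equipment, under $200.00 → 2% → $0.3766
RC car $88.63: children's toys → 7.25% → $6.425675
Jigsaw puzzle (1000 pc) $20.52: children's toys → 7.25% → $1.4877
Art supplies kit $42.42: children's toys → 7.25% → $3.07545
Camping tent (2-person) $275.64: athletic equipment, $200.00 or more → 10% → $27.564
Kite $12.30: children's toys → 7.25% → $0.89175
Yoga mat $19.52: athletic equipment, under $200.00 → 2% → $0.3904
Card game $23.31: children's toys → 7.25% → $1.689975
Basketball $31.68: athletic equipment, under $200.00 → 2% → $0.6336
Subtotal = $532.85; unrounded tax = $42.53515 → $42.54; total due = $575.39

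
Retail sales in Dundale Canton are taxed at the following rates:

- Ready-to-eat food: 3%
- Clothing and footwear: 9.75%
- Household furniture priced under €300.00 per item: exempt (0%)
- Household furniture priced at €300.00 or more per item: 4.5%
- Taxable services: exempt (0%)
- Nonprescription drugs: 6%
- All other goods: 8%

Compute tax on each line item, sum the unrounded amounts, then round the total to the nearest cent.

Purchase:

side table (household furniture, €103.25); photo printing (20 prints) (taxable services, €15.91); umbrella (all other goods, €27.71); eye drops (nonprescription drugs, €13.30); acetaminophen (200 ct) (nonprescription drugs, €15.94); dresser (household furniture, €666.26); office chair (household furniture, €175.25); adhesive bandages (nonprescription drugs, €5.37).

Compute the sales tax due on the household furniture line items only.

Side table €103.25: household furniture, under €300.00 → 0% → €0.00
Dresser €666.26: household furniture, €300.00 or more → 4.5% → €29.9817
Office chair €175.25: household furniture, under €300.00 → 0% → €0.00
Tax on household furniture: unrounded sum = €29.9817 → €29.98

€29.98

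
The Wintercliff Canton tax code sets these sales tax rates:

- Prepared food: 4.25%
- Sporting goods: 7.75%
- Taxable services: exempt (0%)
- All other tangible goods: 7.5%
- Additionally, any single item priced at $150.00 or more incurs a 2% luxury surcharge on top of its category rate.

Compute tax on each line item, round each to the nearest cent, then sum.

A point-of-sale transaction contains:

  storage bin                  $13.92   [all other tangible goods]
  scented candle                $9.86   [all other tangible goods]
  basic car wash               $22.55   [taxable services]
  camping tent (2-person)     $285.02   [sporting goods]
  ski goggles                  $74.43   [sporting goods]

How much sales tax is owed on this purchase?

$35.34

Storage bin $13.92: all other tangible goods → 7.5% → $1.04
Scented candle $9.86: all other tangible goods → 7.5% → $0.74
Basic car wash $22.55: taxable services → 0% → $0.00
Camping tent (2-person) $285.02: sporting goods → 7.75% + 2% surcharge = 9.75% → $27.79
Ski goggles $74.43: sporting goods → 7.75% → $5.77
Total tax = $1.04 + $0.74 + $27.79 + $5.77 = $35.34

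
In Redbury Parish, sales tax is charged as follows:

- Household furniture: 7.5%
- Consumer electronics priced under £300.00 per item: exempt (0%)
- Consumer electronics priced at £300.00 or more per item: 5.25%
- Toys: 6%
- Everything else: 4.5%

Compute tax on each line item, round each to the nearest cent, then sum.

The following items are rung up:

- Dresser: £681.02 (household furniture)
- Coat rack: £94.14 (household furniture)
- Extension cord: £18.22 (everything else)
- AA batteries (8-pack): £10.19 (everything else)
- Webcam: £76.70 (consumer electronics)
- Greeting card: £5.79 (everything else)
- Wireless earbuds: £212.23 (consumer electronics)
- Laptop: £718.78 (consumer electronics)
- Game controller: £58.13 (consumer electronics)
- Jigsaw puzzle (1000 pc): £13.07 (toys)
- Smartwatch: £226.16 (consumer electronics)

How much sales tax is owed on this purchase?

Dresser £681.02: household furniture → 7.5% → £51.08
Coat rack £94.14: household furniture → 7.5% → £7.06
Extension cord £18.22: everything else → 4.5% → £0.82
AA batteries (8-pack) £10.19: everything else → 4.5% → £0.46
Webcam £76.70: consumer electronics, under £300.00 → 0% → £0.00
Greeting card £5.79: everything else → 4.5% → £0.26
Wireless earbuds £212.23: consumer electronics, under £300.00 → 0% → £0.00
Laptop £718.78: consumer electronics, £300.00 or more → 5.25% → £37.74
Game controller £58.13: consumer electronics, under £300.00 → 0% → £0.00
Jigsaw puzzle (1000 pc) £13.07: toys → 6% → £0.78
Smartwatch £226.16: consumer electronics, under £300.00 → 0% → £0.00
Total tax = £51.08 + £7.06 + £0.82 + £0.46 + £0.26 + £37.74 + £0.78 = £98.20

£98.20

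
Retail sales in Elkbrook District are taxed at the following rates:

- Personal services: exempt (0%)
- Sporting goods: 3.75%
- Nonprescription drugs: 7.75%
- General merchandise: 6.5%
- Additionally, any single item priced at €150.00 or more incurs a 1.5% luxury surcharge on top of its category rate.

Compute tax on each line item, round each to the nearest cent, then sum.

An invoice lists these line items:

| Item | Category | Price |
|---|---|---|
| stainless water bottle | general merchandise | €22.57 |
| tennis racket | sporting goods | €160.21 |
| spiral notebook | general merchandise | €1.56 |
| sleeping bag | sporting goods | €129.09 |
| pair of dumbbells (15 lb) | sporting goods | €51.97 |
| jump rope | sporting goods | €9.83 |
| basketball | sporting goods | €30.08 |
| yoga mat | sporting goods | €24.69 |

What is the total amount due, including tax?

Stainless water bottle €22.57: general merchandise → 6.5% → €1.47
Tennis racket €160.21: sporting goods → 3.75% + 1.5% surcharge = 5.25% → €8.41
Spiral notebook €1.56: general merchandise → 6.5% → €0.10
Sleeping bag €129.09: sporting goods → 3.75% → €4.84
Pair of dumbbells (15 lb) €51.97: sporting goods → 3.75% → €1.95
Jump rope €9.83: sporting goods → 3.75% → €0.37
Basketball €30.08: sporting goods → 3.75% → €1.13
Yoga mat €24.69: sporting goods → 3.75% → €0.93
Subtotal = €430.00; tax = €19.20; total due = €449.20

€449.20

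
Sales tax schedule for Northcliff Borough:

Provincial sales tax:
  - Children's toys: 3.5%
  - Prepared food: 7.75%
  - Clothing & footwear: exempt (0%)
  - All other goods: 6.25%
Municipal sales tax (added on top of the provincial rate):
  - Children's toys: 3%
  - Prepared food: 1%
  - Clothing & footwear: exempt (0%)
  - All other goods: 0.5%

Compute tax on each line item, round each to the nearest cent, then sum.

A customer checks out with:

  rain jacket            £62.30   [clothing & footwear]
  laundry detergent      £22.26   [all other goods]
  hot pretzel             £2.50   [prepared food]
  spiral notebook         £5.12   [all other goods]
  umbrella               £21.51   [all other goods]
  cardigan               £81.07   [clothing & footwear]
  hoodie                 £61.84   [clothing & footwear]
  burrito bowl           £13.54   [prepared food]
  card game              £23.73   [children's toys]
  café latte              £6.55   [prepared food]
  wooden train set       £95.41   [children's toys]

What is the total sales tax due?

Rain jacket £62.30: clothing & footwear → 0% + 0% municipal = 0% → £0.00
Laundry detergent £22.26: all other goods → 6.25% + 0.5% municipal = 6.75% → £1.50
Hot pretzel £2.50: prepared food → 7.75% + 1% municipal = 8.75% → £0.22
Spiral notebook £5.12: all other goods → 6.25% + 0.5% municipal = 6.75% → £0.35
Umbrella £21.51: all other goods → 6.25% + 0.5% municipal = 6.75% → £1.45
Cardigan £81.07: clothing & footwear → 0% + 0% municipal = 0% → £0.00
Hoodie £61.84: clothing & footwear → 0% + 0% municipal = 0% → £0.00
Burrito bowl £13.54: prepared food → 7.75% + 1% municipal = 8.75% → £1.18
Card game £23.73: children's toys → 3.5% + 3% municipal = 6.5% → £1.54
Café latte £6.55: prepared food → 7.75% + 1% municipal = 8.75% → £0.57
Wooden train set £95.41: children's toys → 3.5% + 3% municipal = 6.5% → £6.20
Total tax = £1.50 + £0.22 + £0.35 + £1.45 + £1.18 + £1.54 + £0.57 + £6.20 = £13.01

£13.01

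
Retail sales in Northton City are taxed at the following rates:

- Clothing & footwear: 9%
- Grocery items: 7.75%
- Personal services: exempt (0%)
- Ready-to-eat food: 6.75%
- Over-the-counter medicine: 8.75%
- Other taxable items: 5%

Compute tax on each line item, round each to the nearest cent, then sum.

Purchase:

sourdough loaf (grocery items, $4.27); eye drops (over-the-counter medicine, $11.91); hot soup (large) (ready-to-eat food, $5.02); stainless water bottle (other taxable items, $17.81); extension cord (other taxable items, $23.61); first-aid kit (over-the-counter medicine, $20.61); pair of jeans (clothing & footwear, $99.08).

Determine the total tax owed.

Sourdough loaf $4.27: grocery items → 7.75% → $0.33
Eye drops $11.91: over-the-counter medicine → 8.75% → $1.04
Hot soup (large) $5.02: ready-to-eat food → 6.75% → $0.34
Stainless water bottle $17.81: other taxable items → 5% → $0.89
Extension cord $23.61: other taxable items → 5% → $1.18
First-aid kit $20.61: over-the-counter medicine → 8.75% → $1.80
Pair of jeans $99.08: clothing & footwear → 9% → $8.92
Total tax = $0.33 + $1.04 + $0.34 + $0.89 + $1.18 + $1.80 + $8.92 = $14.50

$14.50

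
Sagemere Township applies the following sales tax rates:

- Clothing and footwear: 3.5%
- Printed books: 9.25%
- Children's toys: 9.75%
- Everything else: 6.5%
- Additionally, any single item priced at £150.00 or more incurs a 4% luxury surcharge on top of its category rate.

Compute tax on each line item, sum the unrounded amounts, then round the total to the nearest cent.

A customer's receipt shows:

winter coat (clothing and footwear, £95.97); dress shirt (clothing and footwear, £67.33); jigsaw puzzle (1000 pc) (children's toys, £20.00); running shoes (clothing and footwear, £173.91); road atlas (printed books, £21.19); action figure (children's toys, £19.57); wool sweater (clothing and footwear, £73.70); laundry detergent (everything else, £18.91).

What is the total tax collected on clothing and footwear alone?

£21.34

Winter coat £95.97: clothing and footwear → 3.5% → £3.35895
Dress shirt £67.33: clothing and footwear → 3.5% → £2.35655
Running shoes £173.91: clothing and footwear → 3.5% + 4% surcharge = 7.5% → £13.04325
Wool sweater £73.70: clothing and footwear → 3.5% → £2.5795
Tax on clothing and footwear: unrounded sum = £21.33825 → £21.34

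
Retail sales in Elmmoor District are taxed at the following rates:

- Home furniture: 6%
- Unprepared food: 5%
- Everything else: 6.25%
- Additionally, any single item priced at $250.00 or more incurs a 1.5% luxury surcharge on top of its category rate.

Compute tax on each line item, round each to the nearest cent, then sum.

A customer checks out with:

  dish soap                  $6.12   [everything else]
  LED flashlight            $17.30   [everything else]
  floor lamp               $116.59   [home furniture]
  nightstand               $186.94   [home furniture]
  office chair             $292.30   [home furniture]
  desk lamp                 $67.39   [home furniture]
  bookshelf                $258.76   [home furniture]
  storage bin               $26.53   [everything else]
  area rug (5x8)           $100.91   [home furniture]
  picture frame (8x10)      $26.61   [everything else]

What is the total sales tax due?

Dish soap $6.12: everything else → 6.25% → $0.38
LED flashlight $17.30: everything else → 6.25% → $1.08
Floor lamp $116.59: home furniture → 6% → $7.00
Nightstand $186.94: home furniture → 6% → $11.22
Office chair $292.30: home furniture → 6% + 1.5% surcharge = 7.5% → $21.92
Desk lamp $67.39: home furniture → 6% → $4.04
Bookshelf $258.76: home furniture → 6% + 1.5% surcharge = 7.5% → $19.41
Storage bin $26.53: everything else → 6.25% → $1.66
Area rug (5x8) $100.91: home furniture → 6% → $6.05
Picture frame (8x10) $26.61: everything else → 6.25% → $1.66
Total tax = $0.38 + $1.08 + $7.00 + $11.22 + $21.92 + $4.04 + $19.41 + $1.66 + $6.05 + $1.66 = $74.42

$74.42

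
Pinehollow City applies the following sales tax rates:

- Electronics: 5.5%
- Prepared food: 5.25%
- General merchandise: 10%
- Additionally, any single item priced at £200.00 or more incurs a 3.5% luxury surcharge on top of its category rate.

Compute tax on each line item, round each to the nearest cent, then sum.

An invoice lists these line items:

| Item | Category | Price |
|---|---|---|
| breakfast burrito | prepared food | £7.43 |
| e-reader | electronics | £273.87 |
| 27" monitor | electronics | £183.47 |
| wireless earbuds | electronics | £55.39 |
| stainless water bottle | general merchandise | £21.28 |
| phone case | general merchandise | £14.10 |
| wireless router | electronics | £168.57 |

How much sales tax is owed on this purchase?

Breakfast burrito £7.43: prepared food → 5.25% → £0.39
E-reader £273.87: electronics → 5.5% + 3.5% surcharge = 9% → £24.65
27" monitor £183.47: electronics → 5.5% → £10.09
Wireless earbuds £55.39: electronics → 5.5% → £3.05
Stainless water bottle £21.28: general merchandise → 10% → £2.13
Phone case £14.10: general merchandise → 10% → £1.41
Wireless router £168.57: electronics → 5.5% → £9.27
Total tax = £0.39 + £24.65 + £10.09 + £3.05 + £2.13 + £1.41 + £9.27 = £50.99

£50.99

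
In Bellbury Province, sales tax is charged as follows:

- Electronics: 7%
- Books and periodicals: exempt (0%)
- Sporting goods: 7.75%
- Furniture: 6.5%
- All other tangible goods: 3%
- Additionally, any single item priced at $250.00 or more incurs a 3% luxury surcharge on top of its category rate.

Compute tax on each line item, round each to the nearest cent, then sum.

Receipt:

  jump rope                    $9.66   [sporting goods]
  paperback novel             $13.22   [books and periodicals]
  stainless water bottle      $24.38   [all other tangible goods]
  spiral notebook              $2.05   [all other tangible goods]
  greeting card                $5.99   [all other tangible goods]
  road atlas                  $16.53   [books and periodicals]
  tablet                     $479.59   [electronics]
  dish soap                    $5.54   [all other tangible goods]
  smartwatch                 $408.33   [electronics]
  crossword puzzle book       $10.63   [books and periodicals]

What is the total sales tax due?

Jump rope $9.66: sporting goods → 7.75% → $0.75
Paperback novel $13.22: books and periodicals → 0% → $0.00
Stainless water bottle $24.38: all other tangible goods → 3% → $0.73
Spiral notebook $2.05: all other tangible goods → 3% → $0.06
Greeting card $5.99: all other tangible goods → 3% → $0.18
Road atlas $16.53: books and periodicals → 0% → $0.00
Tablet $479.59: electronics → 7% + 3% surcharge = 10% → $47.96
Dish soap $5.54: all other tangible goods → 3% → $0.17
Smartwatch $408.33: electronics → 7% + 3% surcharge = 10% → $40.83
Crossword puzzle book $10.63: books and periodicals → 0% → $0.00
Total tax = $0.75 + $0.73 + $0.06 + $0.18 + $47.96 + $0.17 + $40.83 = $90.68

$90.68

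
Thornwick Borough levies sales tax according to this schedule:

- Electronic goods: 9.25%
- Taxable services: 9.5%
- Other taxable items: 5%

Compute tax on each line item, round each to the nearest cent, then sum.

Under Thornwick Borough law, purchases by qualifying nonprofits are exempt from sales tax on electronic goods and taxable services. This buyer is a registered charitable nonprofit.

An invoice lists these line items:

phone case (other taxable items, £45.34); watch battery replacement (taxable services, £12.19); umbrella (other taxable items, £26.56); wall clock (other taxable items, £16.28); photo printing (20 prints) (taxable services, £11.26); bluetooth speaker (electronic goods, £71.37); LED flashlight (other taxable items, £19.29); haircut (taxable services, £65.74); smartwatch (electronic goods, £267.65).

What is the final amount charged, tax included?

Phone case £45.34: other taxable items → 5% → £2.27
Watch battery replacement £12.19: taxable services, buyer-exempt → 0% → £0.00
Umbrella £26.56: other taxable items → 5% → £1.33
Wall clock £16.28: other taxable items → 5% → £0.81
Photo printing (20 prints) £11.26: taxable services, buyer-exempt → 0% → £0.00
Bluetooth speaker £71.37: electronic goods, buyer-exempt → 0% → £0.00
LED flashlight £19.29: other taxable items → 5% → £0.96
Haircut £65.74: taxable services, buyer-exempt → 0% → £0.00
Smartwatch £267.65: electronic goods, buyer-exempt → 0% → £0.00
Subtotal = £535.68; tax = £5.37; total due = £541.05

£541.05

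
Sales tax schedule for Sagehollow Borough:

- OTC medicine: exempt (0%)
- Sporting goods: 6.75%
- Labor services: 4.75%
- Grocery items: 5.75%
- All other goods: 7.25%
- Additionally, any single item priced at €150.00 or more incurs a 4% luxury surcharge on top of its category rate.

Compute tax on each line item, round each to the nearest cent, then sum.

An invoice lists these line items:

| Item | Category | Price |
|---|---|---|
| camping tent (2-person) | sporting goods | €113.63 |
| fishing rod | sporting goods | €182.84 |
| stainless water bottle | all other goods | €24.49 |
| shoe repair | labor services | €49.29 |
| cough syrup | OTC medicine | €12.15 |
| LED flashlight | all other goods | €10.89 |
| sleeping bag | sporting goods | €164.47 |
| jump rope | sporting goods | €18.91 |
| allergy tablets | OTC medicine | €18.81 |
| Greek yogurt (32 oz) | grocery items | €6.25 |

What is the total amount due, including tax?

Camping tent (2-person) €113.63: sporting goods → 6.75% → €7.67
Fishing rod €182.84: sporting goods → 6.75% + 4% surcharge = 10.75% → €19.66
Stainless water bottle €24.49: all other goods → 7.25% → €1.78
Shoe repair €49.29: labor services → 4.75% → €2.34
Cough syrup €12.15: OTC medicine → 0% → €0.00
LED flashlight €10.89: all other goods → 7.25% → €0.79
Sleeping bag €164.47: sporting goods → 6.75% + 4% surcharge = 10.75% → €17.68
Jump rope €18.91: sporting goods → 6.75% → €1.28
Allergy tablets €18.81: OTC medicine → 0% → €0.00
Greek yogurt (32 oz) €6.25: grocery items → 5.75% → €0.36
Subtotal = €601.73; tax = €51.56; total due = €653.29

€653.29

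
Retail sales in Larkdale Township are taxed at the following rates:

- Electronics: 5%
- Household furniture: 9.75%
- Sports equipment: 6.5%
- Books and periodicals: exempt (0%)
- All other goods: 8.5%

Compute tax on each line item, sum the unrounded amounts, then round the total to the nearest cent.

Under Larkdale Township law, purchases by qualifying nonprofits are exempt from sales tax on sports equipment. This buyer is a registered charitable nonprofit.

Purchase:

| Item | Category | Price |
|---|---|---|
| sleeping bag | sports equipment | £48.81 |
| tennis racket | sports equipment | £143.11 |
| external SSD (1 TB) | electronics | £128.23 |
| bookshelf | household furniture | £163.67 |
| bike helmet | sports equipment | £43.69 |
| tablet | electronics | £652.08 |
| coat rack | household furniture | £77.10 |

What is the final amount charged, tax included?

Sleeping bag £48.81: sports equipment, buyer-exempt → 0% → £0.00
Tennis racket £143.11: sports equipment, buyer-exempt → 0% → £0.00
External SSD (1 TB) £128.23: electronics → 5% → £6.4115
Bookshelf £163.67: household furniture → 9.75% → £15.957825
Bike helmet £43.69: sports equipment, buyer-exempt → 0% → £0.00
Tablet £652.08: electronics → 5% → £32.604
Coat rack £77.10: household furniture → 9.75% → £7.51725
Subtotal = £1256.69; unrounded tax = £62.490575 → £62.49; total due = £1319.18

£1319.18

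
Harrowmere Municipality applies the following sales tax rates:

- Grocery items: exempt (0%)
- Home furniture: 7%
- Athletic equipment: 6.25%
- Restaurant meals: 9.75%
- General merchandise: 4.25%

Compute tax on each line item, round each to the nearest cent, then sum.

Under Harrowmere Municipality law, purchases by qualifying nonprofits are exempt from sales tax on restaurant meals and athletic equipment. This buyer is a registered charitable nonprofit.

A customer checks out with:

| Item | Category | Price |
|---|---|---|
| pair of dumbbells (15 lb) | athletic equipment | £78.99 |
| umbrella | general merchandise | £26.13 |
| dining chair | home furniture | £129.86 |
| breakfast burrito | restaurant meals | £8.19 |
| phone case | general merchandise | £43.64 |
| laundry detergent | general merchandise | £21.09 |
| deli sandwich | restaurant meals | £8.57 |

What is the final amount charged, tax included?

£329.42

Pair of dumbbells (15 lb) £78.99: athletic equipment, buyer-exempt → 0% → £0.00
Umbrella £26.13: general merchandise → 4.25% → £1.11
Dining chair £129.86: home furniture → 7% → £9.09
Breakfast burrito £8.19: restaurant meals, buyer-exempt → 0% → £0.00
Phone case £43.64: general merchandise → 4.25% → £1.85
Laundry detergent £21.09: general merchandise → 4.25% → £0.90
Deli sandwich £8.57: restaurant meals, buyer-exempt → 0% → £0.00
Subtotal = £316.47; tax = £12.95; total due = £329.42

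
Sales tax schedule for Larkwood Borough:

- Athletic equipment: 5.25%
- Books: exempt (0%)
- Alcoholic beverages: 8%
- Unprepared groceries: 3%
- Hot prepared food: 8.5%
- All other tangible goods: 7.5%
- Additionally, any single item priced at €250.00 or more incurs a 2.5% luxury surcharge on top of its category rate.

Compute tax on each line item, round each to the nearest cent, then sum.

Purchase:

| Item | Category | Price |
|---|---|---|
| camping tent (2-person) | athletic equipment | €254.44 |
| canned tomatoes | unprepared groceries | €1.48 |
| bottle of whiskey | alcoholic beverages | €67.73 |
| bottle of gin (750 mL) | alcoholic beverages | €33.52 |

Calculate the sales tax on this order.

Camping tent (2-person) €254.44: athletic equipment → 5.25% + 2.5% surcharge = 7.75% → €19.72
Canned tomatoes €1.48: unprepared groceries → 3% → €0.04
Bottle of whiskey €67.73: alcoholic beverages → 8% → €5.42
Bottle of gin (750 mL) €33.52: alcoholic beverages → 8% → €2.68
Total tax = €19.72 + €0.04 + €5.42 + €2.68 = €27.86

€27.86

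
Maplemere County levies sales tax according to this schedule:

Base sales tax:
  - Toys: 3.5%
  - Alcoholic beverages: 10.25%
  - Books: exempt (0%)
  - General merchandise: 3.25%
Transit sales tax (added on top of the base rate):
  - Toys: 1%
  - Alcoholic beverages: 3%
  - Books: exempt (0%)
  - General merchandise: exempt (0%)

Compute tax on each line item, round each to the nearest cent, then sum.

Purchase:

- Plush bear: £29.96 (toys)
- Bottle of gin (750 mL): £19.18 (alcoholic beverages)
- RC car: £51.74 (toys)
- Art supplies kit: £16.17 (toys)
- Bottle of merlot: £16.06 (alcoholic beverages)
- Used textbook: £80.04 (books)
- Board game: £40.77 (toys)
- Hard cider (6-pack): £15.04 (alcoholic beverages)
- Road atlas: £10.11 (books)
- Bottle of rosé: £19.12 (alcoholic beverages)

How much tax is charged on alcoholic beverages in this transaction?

Bottle of gin (750 mL) £19.18: alcoholic beverages → 10.25% + 3% transit = 13.25% → £2.54
Bottle of merlot £16.06: alcoholic beverages → 10.25% + 3% transit = 13.25% → £2.13
Hard cider (6-pack) £15.04: alcoholic beverages → 10.25% + 3% transit = 13.25% → £1.99
Bottle of rosé £19.12: alcoholic beverages → 10.25% + 3% transit = 13.25% → £2.53
Tax on alcoholic beverages = £2.54 + £2.13 + £1.99 + £2.53 = £9.19

£9.19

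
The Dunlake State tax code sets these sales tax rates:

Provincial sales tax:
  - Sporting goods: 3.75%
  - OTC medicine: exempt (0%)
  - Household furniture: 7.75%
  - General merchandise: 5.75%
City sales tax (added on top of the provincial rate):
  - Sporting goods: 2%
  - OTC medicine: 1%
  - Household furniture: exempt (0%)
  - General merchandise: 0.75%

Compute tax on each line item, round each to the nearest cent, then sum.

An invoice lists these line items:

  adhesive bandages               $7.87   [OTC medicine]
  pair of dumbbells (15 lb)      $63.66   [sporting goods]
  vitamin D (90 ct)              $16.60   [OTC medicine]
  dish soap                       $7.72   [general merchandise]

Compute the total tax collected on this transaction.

$4.41

Adhesive bandages $7.87: OTC medicine → 0% + 1% city = 1% → $0.08
Pair of dumbbells (15 lb) $63.66: sporting goods → 3.75% + 2% city = 5.75% → $3.66
Vitamin D (90 ct) $16.60: OTC medicine → 0% + 1% city = 1% → $0.17
Dish soap $7.72: general merchandise → 5.75% + 0.75% city = 6.5% → $0.50
Total tax = $0.08 + $3.66 + $0.17 + $0.50 = $4.41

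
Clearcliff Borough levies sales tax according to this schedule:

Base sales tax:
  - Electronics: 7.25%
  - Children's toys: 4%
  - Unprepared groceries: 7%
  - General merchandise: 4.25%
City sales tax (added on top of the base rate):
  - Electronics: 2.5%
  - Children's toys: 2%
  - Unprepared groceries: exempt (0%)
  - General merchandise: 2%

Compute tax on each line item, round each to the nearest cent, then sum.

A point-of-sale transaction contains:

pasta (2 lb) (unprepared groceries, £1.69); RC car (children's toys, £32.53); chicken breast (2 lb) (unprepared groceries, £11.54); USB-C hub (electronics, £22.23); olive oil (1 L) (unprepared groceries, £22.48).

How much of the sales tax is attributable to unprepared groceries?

Pasta (2 lb) £1.69: unprepared groceries → 7% + 0% city = 7% → £0.12
Chicken breast (2 lb) £11.54: unprepared groceries → 7% + 0% city = 7% → £0.81
Olive oil (1 L) £22.48: unprepared groceries → 7% + 0% city = 7% → £1.57
Tax on unprepared groceries = £0.12 + £0.81 + £1.57 = £2.50

£2.50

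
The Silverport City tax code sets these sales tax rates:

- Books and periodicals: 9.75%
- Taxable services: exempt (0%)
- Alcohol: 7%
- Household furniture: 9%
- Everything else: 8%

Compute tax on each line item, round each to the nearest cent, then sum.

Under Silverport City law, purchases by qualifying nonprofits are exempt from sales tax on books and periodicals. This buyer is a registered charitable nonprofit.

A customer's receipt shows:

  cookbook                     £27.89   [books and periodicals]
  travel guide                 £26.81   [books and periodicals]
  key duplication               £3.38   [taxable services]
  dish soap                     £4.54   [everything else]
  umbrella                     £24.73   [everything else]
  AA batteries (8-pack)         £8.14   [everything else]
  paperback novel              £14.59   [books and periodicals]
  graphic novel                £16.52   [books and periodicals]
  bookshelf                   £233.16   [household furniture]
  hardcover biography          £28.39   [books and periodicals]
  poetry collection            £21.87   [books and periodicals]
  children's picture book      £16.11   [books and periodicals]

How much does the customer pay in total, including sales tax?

Cookbook £27.89: books and periodicals, buyer-exempt → 0% → £0.00
Travel guide £26.81: books and periodicals, buyer-exempt → 0% → £0.00
Key duplication £3.38: taxable services → 0% → £0.00
Dish soap £4.54: everything else → 8% → £0.36
Umbrella £24.73: everything else → 8% → £1.98
AA batteries (8-pack) £8.14: everything else → 8% → £0.65
Paperback novel £14.59: books and periodicals, buyer-exempt → 0% → £0.00
Graphic novel £16.52: books and periodicals, buyer-exempt → 0% → £0.00
Bookshelf £233.16: household furniture → 9% → £20.98
Hardcover biography £28.39: books and periodicals, buyer-exempt → 0% → £0.00
Poetry collection £21.87: books and periodicals, buyer-exempt → 0% → £0.00
Children's picture book £16.11: books and periodicals, buyer-exempt → 0% → £0.00
Subtotal = £426.13; tax = £23.97; total due = £450.10

£450.10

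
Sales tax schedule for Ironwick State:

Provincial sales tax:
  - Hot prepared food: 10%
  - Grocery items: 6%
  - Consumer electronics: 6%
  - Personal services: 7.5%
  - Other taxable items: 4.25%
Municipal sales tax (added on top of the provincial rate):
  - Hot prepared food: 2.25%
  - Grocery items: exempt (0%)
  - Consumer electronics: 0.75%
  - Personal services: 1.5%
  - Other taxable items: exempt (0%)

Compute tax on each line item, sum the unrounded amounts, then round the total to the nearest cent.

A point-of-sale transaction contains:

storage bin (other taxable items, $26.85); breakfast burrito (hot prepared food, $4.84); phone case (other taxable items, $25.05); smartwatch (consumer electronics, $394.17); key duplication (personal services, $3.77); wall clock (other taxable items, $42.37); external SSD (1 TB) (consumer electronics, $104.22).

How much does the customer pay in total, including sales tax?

Storage bin $26.85: other taxable items → 4.25% + 0% municipal = 4.25% → $1.141125
Breakfast burrito $4.84: hot prepared food → 10% + 2.25% municipal = 12.25% → $0.5929
Phone case $25.05: other taxable items → 4.25% + 0% municipal = 4.25% → $1.064625
Smartwatch $394.17: consumer electronics → 6% + 0.75% municipal = 6.75% → $26.606475
Key duplication $3.77: personal services → 7.5% + 1.5% municipal = 9% → $0.3393
Wall clock $42.37: other taxable items → 4.25% + 0% municipal = 4.25% → $1.800725
External SSD (1 TB) $104.22: consumer electronics → 6% + 0.75% municipal = 6.75% → $7.03485
Subtotal = $601.27; unrounded tax = $38.58 → $38.58; total due = $639.85

$639.85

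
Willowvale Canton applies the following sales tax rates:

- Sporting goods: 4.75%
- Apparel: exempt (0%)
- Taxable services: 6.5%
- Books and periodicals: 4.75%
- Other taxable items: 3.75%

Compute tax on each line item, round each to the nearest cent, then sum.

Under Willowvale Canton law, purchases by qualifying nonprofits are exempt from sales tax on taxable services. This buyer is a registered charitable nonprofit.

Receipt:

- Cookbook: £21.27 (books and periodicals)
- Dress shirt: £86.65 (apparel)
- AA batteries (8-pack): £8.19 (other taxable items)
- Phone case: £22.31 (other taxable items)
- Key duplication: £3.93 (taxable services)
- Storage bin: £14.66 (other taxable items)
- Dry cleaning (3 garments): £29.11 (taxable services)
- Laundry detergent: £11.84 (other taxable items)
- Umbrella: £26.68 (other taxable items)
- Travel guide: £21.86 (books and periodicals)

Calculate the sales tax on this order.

£5.19

Cookbook £21.27: books and periodicals → 4.75% → £1.01
Dress shirt £86.65: apparel → 0% → £0.00
AA batteries (8-pack) £8.19: other taxable items → 3.75% → £0.31
Phone case £22.31: other taxable items → 3.75% → £0.84
Key duplication £3.93: taxable services, buyer-exempt → 0% → £0.00
Storage bin £14.66: other taxable items → 3.75% → £0.55
Dry cleaning (3 garments) £29.11: taxable services, buyer-exempt → 0% → £0.00
Laundry detergent £11.84: other taxable items → 3.75% → £0.44
Umbrella £26.68: other taxable items → 3.75% → £1.00
Travel guide £21.86: books and periodicals → 4.75% → £1.04
Total tax = £1.01 + £0.31 + £0.84 + £0.55 + £0.44 + £1.00 + £1.04 = £5.19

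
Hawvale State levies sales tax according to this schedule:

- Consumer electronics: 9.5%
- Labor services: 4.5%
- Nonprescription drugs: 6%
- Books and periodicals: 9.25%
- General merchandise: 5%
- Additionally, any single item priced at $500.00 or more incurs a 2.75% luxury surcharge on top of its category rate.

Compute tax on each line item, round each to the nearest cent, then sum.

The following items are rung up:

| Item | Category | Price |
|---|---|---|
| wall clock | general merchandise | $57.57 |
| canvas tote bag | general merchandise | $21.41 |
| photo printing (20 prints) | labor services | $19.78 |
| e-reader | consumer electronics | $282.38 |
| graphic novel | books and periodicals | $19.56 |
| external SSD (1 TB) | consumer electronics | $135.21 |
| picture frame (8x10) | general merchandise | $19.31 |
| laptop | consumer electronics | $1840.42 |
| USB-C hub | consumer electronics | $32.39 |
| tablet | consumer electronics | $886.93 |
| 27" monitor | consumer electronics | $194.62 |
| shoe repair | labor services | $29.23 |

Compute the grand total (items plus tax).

Wall clock $57.57: general merchandise → 5% → $2.88
Canvas tote bag $21.41: general merchandise → 5% → $1.07
Photo printing (20 prints) $19.78: labor services → 4.5% → $0.89
E-reader $282.38: consumer electronics → 9.5% → $26.83
Graphic novel $19.56: books and periodicals → 9.25% → $1.81
External SSD (1 TB) $135.21: consumer electronics → 9.5% → $12.84
Picture frame (8x10) $19.31: general merchandise → 5% → $0.97
Laptop $1840.42: consumer electronics → 9.5% + 2.75% surcharge = 12.25% → $225.45
USB-C hub $32.39: consumer electronics → 9.5% → $3.08
Tablet $886.93: consumer electronics → 9.5% + 2.75% surcharge = 12.25% → $108.65
27" monitor $194.62: consumer electronics → 9.5% → $18.49
Shoe repair $29.23: labor services → 4.5% → $1.32
Subtotal = $3538.81; tax = $404.28; total due = $3943.09

$3943.09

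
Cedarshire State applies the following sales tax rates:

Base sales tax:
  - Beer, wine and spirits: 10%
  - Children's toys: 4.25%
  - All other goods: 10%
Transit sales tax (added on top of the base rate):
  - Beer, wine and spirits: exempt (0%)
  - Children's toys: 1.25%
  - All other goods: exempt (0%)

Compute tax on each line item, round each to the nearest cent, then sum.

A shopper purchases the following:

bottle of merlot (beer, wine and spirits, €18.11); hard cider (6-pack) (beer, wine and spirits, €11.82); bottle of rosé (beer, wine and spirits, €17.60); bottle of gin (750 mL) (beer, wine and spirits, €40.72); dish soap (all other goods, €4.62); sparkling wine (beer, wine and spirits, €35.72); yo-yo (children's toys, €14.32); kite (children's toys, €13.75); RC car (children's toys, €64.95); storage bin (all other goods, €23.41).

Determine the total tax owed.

€20.31

Bottle of merlot €18.11: beer, wine and spirits → 10% + 0% transit = 10% → €1.81
Hard cider (6-pack) €11.82: beer, wine and spirits → 10% + 0% transit = 10% → €1.18
Bottle of rosé €17.60: beer, wine and spirits → 10% + 0% transit = 10% → €1.76
Bottle of gin (750 mL) €40.72: beer, wine and spirits → 10% + 0% transit = 10% → €4.07
Dish soap €4.62: all other goods → 10% + 0% transit = 10% → €0.46
Sparkling wine €35.72: beer, wine and spirits → 10% + 0% transit = 10% → €3.57
Yo-yo €14.32: children's toys → 4.25% + 1.25% transit = 5.5% → €0.79
Kite €13.75: children's toys → 4.25% + 1.25% transit = 5.5% → €0.76
RC car €64.95: children's toys → 4.25% + 1.25% transit = 5.5% → €3.57
Storage bin €23.41: all other goods → 10% + 0% transit = 10% → €2.34
Total tax = €1.81 + €1.18 + €1.76 + €4.07 + €0.46 + €3.57 + €0.79 + €0.76 + €3.57 + €2.34 = €20.31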